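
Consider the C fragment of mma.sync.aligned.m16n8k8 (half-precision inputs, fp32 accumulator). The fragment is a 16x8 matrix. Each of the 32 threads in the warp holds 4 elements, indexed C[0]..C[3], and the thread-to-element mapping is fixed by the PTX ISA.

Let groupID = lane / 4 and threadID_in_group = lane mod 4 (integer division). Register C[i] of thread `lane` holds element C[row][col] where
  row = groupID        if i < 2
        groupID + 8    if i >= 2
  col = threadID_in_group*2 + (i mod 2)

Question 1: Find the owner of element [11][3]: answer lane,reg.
13,3

r=11->g=3,rb=1  c=3->t=1,b0=1
L=3*4+1=13  i=1*2+1=3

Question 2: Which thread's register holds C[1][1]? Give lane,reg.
r:1=>grp=1,rB=0  c:1=>tig=0,lo=1
L=1*4+0=4  i=0*2+1=1

4,1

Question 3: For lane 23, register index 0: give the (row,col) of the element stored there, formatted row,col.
5,6

lane 23→23/4=5, 23 mod 4=3
i=0  r:5+0→5  c:2·3+0→6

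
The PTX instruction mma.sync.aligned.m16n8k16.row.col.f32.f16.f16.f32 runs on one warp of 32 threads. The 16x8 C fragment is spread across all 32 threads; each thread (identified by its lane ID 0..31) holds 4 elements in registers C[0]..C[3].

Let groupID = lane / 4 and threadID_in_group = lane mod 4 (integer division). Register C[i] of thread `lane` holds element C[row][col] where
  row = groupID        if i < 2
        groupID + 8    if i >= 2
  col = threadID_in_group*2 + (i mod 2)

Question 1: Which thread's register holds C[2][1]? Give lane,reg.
8,1

r=2⇒gr=2,Rb=0  c=1⇒th=0,odd=1
L=2*4+0=8  i=0*2+1=1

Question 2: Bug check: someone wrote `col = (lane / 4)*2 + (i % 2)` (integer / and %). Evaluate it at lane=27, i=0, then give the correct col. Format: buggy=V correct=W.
buggy=12 correct=6

`(lane / 4)*2 + (i % 2)`[27,0]->12
L=27->g=27>>2=6, t=27&3=3
[0]->row 6+0=6  col 3·2+0=6
col: 12 vs 6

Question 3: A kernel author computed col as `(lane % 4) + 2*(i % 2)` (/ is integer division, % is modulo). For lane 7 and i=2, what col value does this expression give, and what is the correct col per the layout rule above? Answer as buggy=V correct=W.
buggy=3 correct=6

`(lane % 4) + 2*(i % 2)`[7,2]⇒3
lane 7: gr=1 (7/4), th=3 (7%4)
i=2: r=1+8=9, c=3*2+0=6
col: 3 vs 6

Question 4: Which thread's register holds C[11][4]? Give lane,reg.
14,2

r: 11->gid=3,r8=1  c: 4->tid=2,i&1=0
L=3*4+2=14  i=1*2+0=2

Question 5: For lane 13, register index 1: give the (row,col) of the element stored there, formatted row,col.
3,3

lane 13: gid=3 (13/4), tid=1 (13%4)
i=1: r=3+0=3, c=1*2+1=3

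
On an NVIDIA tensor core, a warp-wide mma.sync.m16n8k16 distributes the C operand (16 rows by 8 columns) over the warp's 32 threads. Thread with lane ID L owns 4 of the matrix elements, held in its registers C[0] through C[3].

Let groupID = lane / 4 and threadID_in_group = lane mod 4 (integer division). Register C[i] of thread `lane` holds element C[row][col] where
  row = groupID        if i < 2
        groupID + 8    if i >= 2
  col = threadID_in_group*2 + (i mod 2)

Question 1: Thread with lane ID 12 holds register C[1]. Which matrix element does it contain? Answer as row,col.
lane 12⇒12/4=3, 12 mod 4=0
i=1  r:3+0⇒3  c:2·0+1⇒1

3,1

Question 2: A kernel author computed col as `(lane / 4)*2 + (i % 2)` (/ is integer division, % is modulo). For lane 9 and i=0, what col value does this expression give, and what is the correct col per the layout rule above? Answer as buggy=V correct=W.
`(lane / 4)*2 + (i % 2)`[9,0]->4
lane 9->9/4=2, 9 mod 4=1
i=0  r:2+0->2  c:2·1+0->2
col: 4 vs 2

buggy=4 correct=2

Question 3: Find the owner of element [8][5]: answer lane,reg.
r:8=>grp=0,rB=1  c:5=>tig=2,lo=1
L=0*4+2=2  i=1*2+1=3

2,3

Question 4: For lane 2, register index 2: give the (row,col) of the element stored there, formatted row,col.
8,4

L=2->g=2>>2=0, t=2&3=2
[2]->row 0+8=8  col 2·2+0=4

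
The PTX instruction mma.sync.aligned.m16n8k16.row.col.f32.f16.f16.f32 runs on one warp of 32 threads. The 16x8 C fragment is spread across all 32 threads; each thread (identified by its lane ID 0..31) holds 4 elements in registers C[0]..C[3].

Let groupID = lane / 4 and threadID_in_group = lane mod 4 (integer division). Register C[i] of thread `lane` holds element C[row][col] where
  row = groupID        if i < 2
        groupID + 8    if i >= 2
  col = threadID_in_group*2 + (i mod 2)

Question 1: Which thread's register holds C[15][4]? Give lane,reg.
30,2

r=15->g=7,rb=1  c=4->t=2,b0=0
L=7*4+2=30  i=1*2+0=2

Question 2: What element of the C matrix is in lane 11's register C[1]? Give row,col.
2,7

L=11->gid=11>>2=2, tid=11&3=3
[1]->row 2+0=2  col 3·2+1=7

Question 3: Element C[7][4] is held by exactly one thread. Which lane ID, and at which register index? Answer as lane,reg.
r=7->g=7,rb=0  c=4->t=2,b0=0
L=7*4+2=30  i=0*2+0=0

30,0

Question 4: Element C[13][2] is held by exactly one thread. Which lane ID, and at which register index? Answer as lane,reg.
21,2

r=13⇒gr=5,Rb=1  c=2⇒th=1,odd=0
L=5*4+1=21  i=1*2+0=2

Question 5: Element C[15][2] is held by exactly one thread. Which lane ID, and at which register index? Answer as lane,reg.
r=15→G=7,rhi=1  c=2→T=1,p=0
L=7*4+1=29  i=1*2+0=2

29,2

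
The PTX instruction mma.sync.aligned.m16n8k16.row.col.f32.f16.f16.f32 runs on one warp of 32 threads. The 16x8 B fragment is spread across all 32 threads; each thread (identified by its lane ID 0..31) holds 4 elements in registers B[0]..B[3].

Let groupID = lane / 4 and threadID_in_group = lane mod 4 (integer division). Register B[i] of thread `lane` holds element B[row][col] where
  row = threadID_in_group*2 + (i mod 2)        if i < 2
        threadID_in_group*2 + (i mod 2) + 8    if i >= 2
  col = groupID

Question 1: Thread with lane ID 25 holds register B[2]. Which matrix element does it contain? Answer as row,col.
10,6

lane 25⇒25/4=6, 25 mod 4=1
i=2  r:2·1+0+8⇒10  c:6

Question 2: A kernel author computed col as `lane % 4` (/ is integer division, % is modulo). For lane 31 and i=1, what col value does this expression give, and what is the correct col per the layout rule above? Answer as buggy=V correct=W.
`lane % 4`[31,1]->3
31: gid=7,tid=3
[1] (3*2+1+0,7) = (7,7)
col: 3 vs 7

buggy=3 correct=7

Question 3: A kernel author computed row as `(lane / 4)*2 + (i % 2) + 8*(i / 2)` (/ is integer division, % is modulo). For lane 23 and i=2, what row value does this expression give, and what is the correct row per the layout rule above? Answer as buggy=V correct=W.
`(lane / 4)*2 + (i % 2) + 8*(i / 2)`[23,2]->18
lane 23: gid=5 (23/4), tid=3 (23%4)
i=2: r=3*2+0+8=14, c=gid=5
row: 18 vs 14

buggy=18 correct=14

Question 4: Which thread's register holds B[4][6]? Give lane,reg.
c=6→G=6  r=4→rhi=0,T=2,p=0
L=6*4+2=26  i=0*2+0=0

26,0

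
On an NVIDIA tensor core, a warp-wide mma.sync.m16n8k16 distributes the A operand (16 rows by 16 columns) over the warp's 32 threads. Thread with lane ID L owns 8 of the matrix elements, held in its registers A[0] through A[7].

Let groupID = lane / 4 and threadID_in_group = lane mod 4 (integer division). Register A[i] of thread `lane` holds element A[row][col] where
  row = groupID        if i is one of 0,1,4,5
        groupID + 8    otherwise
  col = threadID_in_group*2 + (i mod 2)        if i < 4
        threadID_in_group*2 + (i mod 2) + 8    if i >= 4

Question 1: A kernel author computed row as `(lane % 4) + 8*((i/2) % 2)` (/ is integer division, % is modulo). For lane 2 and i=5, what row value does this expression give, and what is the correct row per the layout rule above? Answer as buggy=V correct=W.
`(lane % 4) + 8*((i/2) % 2)`[2,5]->2
2: gid=0,tid=2
[5] (0+0,2*2+1+8) = (0,13)
row: 2 vs 0

buggy=2 correct=0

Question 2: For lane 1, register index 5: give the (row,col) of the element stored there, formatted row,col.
0,11

lane 1->1/4=0, 1 mod 4=1
i=5  r:0+0->0  c:2·1+1+8->11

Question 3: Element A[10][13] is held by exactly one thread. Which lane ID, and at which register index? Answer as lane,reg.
r=10→G=2,rhi=1  c=13→chi=1,T=2,p=1
L=2*4+2=10  i=1*4+1*2+1=7

10,7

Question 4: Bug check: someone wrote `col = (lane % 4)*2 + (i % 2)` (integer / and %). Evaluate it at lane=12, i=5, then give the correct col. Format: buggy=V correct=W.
`(lane % 4)*2 + (i % 2)`[12,5]=>1
lane 12=>12/4=3, 12 mod 4=0
i=5  r:3+0=>3  c:2·0+1+8=>9
col: 1 vs 9

buggy=1 correct=9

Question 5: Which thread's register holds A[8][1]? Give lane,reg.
r: 8->gid=0,r8=1  c: 1->c8=0,tid=0,i&1=1
L=0*4+0=0  i=0*4+1*2+1=3

0,3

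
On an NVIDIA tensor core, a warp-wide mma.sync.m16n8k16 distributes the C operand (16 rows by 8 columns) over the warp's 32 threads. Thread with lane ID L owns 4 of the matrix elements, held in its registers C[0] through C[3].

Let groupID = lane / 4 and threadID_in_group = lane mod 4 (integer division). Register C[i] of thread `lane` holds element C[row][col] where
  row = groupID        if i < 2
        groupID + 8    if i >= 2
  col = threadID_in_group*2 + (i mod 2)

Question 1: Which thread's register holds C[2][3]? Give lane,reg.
r: 2->gid=2,r8=0  c: 3->tid=1,i&1=1
L=2*4+1=9  i=0*2+1=1

9,1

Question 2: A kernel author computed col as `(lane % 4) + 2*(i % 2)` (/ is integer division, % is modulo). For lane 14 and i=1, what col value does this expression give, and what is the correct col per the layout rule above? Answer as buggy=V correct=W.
buggy=4 correct=5

`(lane % 4) + 2*(i % 2)`[14,1]⇒4
14: gr=3,th=2
[1] (3+0,2*2+1) = (3,5)
col: 4 vs 5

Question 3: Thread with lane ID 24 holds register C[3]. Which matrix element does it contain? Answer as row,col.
14,1

L=24->g=24>>2=6, t=24&3=0
[3]->row 6+8=14  col 0·2+1=1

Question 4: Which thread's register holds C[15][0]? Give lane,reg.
28,2

r=15→G=7,rhi=1  c=0→T=0,p=0
L=7*4+0=28  i=1*2+0=2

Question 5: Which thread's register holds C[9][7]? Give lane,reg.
r=9⇒gr=1,Rb=1  c=7⇒th=3,odd=1
L=1*4+3=7  i=1*2+1=3

7,3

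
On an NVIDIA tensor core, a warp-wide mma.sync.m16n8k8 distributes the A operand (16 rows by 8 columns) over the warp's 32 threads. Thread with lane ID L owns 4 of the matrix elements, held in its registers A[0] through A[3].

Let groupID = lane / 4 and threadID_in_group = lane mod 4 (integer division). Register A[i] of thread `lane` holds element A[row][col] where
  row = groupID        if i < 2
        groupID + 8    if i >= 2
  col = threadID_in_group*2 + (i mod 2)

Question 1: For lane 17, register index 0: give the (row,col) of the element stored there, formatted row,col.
4,2

17: gr=4,th=1
[0] (4+0,1*2+0) = (4,2)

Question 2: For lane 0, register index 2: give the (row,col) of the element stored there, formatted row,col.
0: grp=0,tig=0
[2] (0+8,0*2+0) = (8,0)

8,0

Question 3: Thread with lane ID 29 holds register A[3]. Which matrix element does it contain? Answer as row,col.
lane 29->29/4=7, 29 mod 4=1
i=3  r:7+8->15  c:2·1+1->3

15,3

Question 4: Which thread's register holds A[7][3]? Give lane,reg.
29,1

r:7=>grp=7,rB=0  c:3=>tig=1,lo=1
L=7*4+1=29  i=0*2+1=1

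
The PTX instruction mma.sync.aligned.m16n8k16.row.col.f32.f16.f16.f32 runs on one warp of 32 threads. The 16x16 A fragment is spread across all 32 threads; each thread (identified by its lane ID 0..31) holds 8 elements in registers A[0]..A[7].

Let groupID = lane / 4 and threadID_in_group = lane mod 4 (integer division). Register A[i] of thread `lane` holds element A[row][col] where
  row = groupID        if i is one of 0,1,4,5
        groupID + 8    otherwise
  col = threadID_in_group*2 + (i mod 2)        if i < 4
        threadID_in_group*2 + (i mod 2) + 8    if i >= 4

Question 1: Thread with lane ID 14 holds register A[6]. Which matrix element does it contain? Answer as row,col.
11,12

L=14->g=14>>2=3, t=14&3=2
[6]->row 3+8=11  col 2·2+0+8=12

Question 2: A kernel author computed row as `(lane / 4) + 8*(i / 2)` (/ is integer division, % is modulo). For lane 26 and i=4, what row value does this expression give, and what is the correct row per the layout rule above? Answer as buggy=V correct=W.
`(lane / 4) + 8*(i / 2)`[26,4]⇒22
26: gr=6,th=2
[4] (6+0,2*2+0+8) = (6,12)
row: 22 vs 6

buggy=22 correct=6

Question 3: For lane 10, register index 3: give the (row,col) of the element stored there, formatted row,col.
10,5

lane 10: gid=2 (10/4), tid=2 (10%4)
i=3: r=2+8=10, c=2*2+1+0=5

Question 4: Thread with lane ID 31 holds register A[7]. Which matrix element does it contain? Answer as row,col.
15,15

31: gid=7,tid=3
[7] (7+8,3*2+1+8) = (15,15)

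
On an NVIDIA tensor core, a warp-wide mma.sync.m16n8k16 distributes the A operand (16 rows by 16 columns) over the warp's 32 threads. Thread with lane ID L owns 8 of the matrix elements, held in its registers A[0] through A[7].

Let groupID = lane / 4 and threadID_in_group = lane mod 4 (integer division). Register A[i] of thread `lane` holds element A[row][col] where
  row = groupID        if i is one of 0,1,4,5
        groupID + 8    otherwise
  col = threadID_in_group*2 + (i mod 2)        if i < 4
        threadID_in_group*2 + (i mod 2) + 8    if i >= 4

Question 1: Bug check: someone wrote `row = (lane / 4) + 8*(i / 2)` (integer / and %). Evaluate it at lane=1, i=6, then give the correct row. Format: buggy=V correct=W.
buggy=24 correct=8

`(lane / 4) + 8*(i / 2)`[1,6]->24
L=1->g=1>>2=0, t=1&3=1
[6]->row 0+8=8  col 1·2+0+8=10
row: 24 vs 8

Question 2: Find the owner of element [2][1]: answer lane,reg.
r: 2->gid=2,r8=0  c: 1->c8=0,tid=0,i&1=1
L=2*4+0=8  i=0*4+0*2+1=1

8,1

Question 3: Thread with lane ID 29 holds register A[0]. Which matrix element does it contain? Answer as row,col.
lane 29: G=7 (29/4), T=1 (29%4)
i=0: r=7+0=7, c=1*2+0+0=2

7,2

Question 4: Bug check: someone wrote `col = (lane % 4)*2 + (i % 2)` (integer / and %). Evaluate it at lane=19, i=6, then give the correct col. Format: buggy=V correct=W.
buggy=6 correct=14

`(lane % 4)*2 + (i % 2)`[19,6]=>6
lane 19: grp=4 (19/4), tig=3 (19%4)
i=6: r=4+8=12, c=3*2+0+8=14
col: 6 vs 14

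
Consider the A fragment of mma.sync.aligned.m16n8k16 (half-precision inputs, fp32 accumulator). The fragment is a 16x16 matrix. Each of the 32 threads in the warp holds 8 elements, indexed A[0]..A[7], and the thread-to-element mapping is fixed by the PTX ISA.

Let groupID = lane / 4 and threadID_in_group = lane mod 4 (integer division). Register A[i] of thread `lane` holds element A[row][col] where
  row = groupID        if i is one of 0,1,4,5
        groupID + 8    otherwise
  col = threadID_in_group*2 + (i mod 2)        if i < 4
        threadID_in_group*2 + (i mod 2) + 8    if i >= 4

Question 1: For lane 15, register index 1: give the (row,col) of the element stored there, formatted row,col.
3,7

lane 15->15/4=3, 15 mod 4=3
i=1  r:3+0->3  c:2·3+1+0->7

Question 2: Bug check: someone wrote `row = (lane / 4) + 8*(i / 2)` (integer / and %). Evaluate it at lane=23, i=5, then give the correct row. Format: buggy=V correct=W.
buggy=21 correct=5

`(lane / 4) + 8*(i / 2)`[23,5]->21
lane 23->23/4=5, 23 mod 4=3
i=5  r:5+0->5  c:2·3+1+8->15
row: 21 vs 5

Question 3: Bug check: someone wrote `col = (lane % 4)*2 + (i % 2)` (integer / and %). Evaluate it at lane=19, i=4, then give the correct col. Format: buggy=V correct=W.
buggy=6 correct=14

`(lane % 4)*2 + (i % 2)`[19,4]->6
19: g=4,t=3
[4] (4+0,3*2+0+8) = (4,14)
col: 6 vs 14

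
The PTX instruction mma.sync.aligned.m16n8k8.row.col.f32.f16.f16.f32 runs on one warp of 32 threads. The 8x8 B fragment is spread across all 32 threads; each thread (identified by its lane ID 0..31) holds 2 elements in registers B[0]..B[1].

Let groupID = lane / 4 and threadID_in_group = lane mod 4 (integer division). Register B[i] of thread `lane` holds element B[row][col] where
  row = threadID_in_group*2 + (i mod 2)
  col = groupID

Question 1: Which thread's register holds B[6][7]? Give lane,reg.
31,0

c:7=>grp=7  r:6=>tig=3,lo=0
L=7*4+3=31  i=0=0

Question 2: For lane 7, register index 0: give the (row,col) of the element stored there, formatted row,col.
L=7→G=7>>2=1, T=7&3=3
[0]→row 3·2+0=6  col G=1

6,1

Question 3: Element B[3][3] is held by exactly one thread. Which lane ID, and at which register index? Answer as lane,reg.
c=3⇒gr=3  r=3⇒th=1,odd=1
L=3*4+1=13  i=1=1

13,1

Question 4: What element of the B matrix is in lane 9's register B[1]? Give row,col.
9: g=2,t=1
[1] (1*2+1,2) = (3,2)

3,2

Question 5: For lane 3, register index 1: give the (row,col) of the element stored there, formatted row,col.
7,0

L=3⇒gr=3>>2=0, th=3&3=3
[1]⇒row 3·2+1=7  col gr=0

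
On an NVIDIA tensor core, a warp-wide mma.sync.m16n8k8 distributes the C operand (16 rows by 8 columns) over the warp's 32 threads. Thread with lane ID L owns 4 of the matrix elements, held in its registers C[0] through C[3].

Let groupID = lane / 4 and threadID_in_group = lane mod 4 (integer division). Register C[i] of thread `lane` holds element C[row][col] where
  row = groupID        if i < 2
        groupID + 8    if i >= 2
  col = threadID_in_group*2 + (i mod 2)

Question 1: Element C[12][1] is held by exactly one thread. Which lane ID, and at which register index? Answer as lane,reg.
16,3

r=12→G=4,rhi=1  c=1→T=0,p=1
L=4*4+0=16  i=1*2+1=3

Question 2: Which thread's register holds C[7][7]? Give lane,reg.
31,1

r:7=>grp=7,rB=0  c:7=>tig=3,lo=1
L=7*4+3=31  i=0*2+1=1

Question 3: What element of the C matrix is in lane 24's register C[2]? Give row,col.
L=24=>grp=24>>2=6, tig=24&3=0
[2]=>row 6+8=14  col 0·2+0=0

14,0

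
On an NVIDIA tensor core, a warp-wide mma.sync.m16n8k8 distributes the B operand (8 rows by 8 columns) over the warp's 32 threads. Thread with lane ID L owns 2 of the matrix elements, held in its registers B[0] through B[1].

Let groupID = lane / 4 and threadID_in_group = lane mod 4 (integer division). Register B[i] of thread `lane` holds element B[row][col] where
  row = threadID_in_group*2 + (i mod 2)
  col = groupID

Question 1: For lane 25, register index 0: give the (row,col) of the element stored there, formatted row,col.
L=25->g=25>>2=6, t=25&3=1
[0]->row 1·2+0=2  col g=6

2,6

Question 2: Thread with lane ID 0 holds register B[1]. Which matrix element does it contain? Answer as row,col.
1,0

L=0->g=0>>2=0, t=0&3=0
[1]->row 0·2+1=1  col g=0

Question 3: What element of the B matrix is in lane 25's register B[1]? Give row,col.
lane 25->25/4=6, 25 mod 4=1
i=1  r:2·1+1->3  c:6

3,6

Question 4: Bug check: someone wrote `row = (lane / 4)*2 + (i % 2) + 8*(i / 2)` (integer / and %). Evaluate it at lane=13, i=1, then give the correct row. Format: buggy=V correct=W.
`(lane / 4)*2 + (i % 2) + 8*(i / 2)`[13,1]→7
L=13→G=13>>2=3, T=13&3=1
[1]→row 1·2+1=3  col G=3
row: 7 vs 3

buggy=7 correct=3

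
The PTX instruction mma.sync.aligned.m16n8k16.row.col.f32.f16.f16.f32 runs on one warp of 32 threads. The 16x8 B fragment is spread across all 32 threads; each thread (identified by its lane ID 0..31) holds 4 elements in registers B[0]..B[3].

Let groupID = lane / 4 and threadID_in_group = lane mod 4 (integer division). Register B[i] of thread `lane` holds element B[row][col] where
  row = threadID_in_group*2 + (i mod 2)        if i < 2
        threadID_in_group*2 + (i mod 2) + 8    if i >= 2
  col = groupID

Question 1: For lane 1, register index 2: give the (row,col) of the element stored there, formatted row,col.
10,0

lane 1→1/4=0, 1 mod 4=1
i=2  r:2·1+0+8→10  c:0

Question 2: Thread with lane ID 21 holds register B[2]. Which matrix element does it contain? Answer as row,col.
10,5

L=21->gid=21>>2=5, tid=21&3=1
[2]->row 1·2+0+8=10  col gid=5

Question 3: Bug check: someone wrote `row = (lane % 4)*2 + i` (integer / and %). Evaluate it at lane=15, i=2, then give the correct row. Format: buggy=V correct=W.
`(lane % 4)*2 + i`[15,2]⇒8
L=15⇒gr=15>>2=3, th=15&3=3
[2]⇒row 3·2+0+8=14  col gr=3
row: 8 vs 14

buggy=8 correct=14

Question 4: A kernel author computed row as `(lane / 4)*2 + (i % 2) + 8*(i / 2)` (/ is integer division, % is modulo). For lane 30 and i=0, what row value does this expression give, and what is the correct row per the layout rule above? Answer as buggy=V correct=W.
buggy=14 correct=4

`(lane / 4)*2 + (i % 2) + 8*(i / 2)`[30,0]→14
30: G=7,T=2
[0] (2*2+0+0,7) = (4,7)
row: 14 vs 4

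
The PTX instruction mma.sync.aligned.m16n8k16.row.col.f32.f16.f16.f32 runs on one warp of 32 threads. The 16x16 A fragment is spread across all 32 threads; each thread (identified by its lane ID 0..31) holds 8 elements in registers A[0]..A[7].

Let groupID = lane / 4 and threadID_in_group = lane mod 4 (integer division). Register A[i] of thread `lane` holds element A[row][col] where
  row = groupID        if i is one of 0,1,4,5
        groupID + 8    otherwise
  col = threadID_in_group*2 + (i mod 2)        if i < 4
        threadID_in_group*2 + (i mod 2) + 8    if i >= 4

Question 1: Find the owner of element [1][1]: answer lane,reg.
4,1

r=1->g=1,rb=0  c=1->cb=0,t=0,b0=1
L=1*4+0=4  i=0*4+0*2+1=1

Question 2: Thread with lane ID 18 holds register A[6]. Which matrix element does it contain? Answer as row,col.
18: gr=4,th=2
[6] (4+8,2*2+0+8) = (12,12)

12,12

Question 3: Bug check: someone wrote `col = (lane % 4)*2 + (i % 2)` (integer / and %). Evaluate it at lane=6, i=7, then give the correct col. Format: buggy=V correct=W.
`(lane % 4)*2 + (i % 2)`[6,7]=>5
6: grp=1,tig=2
[7] (1+8,2*2+1+8) = (9,13)
col: 5 vs 13

buggy=5 correct=13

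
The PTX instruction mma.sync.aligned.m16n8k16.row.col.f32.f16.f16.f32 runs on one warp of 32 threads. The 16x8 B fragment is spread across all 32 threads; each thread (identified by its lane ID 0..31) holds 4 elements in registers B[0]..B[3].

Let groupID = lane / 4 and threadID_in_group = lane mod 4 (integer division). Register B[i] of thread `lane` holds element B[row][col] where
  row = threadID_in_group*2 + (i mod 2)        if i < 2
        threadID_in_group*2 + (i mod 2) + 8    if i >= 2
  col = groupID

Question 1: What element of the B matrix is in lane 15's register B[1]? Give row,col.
L=15=>grp=15>>2=3, tig=15&3=3
[1]=>row 3·2+1+0=7  col grp=3

7,3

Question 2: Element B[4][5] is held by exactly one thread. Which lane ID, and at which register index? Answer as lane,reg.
22,0

c:5=>grp=5  r:4=>rB=0,tig=2,lo=0
L=5*4+2=22  i=0*2+0=0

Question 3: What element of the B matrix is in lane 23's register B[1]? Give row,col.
23: gr=5,th=3
[1] (3*2+1+0,5) = (7,5)

7,5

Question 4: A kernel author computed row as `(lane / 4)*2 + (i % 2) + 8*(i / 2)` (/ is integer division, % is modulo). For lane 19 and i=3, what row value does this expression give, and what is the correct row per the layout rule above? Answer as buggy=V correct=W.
`(lane / 4)*2 + (i % 2) + 8*(i / 2)`[19,3]->17
L=19->g=19>>2=4, t=19&3=3
[3]->row 3·2+1+8=15  col g=4
row: 17 vs 15

buggy=17 correct=15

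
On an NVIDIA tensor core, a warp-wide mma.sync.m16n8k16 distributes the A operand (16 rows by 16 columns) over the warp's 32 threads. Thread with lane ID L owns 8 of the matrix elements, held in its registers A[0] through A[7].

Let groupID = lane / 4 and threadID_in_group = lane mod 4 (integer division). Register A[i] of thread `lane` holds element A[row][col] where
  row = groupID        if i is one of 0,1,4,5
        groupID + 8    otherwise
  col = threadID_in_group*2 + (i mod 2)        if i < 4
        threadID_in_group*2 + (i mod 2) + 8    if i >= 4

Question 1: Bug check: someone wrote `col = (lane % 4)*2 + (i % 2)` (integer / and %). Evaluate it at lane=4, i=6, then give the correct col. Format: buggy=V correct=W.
buggy=0 correct=8

`(lane % 4)*2 + (i % 2)`[4,6]->0
lane 4->4/4=1, 4 mod 4=0
i=6  r:1+8->9  c:2·0+0+8->8
col: 0 vs 8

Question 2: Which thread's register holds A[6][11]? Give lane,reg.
r:6=>grp=6,rB=0  c:11=>cB=1,tig=1,lo=1
L=6*4+1=25  i=1*4+0*2+1=5

25,5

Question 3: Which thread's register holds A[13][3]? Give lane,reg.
21,3

r:13=>grp=5,rB=1  c:3=>cB=0,tig=1,lo=1
L=5*4+1=21  i=0*4+1*2+1=3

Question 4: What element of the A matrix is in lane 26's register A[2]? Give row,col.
lane 26: G=6 (26/4), T=2 (26%4)
i=2: r=6+8=14, c=2*2+0+0=4

14,4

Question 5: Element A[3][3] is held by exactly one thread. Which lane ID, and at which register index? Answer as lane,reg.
13,1

r=3→G=3,rhi=0  c=3→chi=0,T=1,p=1
L=3*4+1=13  i=0*4+0*2+1=1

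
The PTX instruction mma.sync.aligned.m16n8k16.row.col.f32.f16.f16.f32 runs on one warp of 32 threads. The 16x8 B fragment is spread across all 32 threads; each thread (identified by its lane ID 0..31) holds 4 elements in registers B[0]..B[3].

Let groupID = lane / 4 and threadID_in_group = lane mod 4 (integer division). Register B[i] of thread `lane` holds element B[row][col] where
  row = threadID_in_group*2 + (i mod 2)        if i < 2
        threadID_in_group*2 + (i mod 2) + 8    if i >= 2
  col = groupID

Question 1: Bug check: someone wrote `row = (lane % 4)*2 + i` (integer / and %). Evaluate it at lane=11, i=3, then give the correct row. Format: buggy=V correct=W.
buggy=9 correct=15

`(lane % 4)*2 + i`[11,3]⇒9
lane 11⇒11/4=2, 11 mod 4=3
i=3  r:2·3+1+8⇒15  c:2
row: 9 vs 15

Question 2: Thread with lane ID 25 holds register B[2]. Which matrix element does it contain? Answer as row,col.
10,6

lane 25: gid=6 (25/4), tid=1 (25%4)
i=2: r=1*2+0+8=10, c=gid=6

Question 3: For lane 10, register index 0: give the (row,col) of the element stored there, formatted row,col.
10: grp=2,tig=2
[0] (2*2+0+0,2) = (4,2)

4,2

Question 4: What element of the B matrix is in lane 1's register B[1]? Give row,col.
lane 1=>1/4=0, 1 mod 4=1
i=1  r:2·1+1+0=>3  c:0

3,0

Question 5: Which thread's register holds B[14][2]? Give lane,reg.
c: 2->gid=2  r: 14->r8=1,tid=3,i&1=0
L=2*4+3=11  i=1*2+0=2

11,2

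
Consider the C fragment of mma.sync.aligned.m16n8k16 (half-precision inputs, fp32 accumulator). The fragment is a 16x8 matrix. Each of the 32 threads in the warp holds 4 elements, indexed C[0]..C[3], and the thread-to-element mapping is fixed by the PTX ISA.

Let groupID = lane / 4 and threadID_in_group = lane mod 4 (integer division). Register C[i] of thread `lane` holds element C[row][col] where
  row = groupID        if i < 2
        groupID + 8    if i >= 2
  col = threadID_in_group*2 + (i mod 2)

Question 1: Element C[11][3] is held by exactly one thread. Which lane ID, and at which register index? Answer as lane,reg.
13,3

r=11→G=3,rhi=1  c=3→T=1,p=1
L=3*4+1=13  i=1*2+1=3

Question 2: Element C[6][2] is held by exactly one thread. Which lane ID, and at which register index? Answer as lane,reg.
r:6=>grp=6,rB=0  c:2=>tig=1,lo=0
L=6*4+1=25  i=0*2+0=0

25,0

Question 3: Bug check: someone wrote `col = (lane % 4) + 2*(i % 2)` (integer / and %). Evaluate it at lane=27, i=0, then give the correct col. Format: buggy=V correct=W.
`(lane % 4) + 2*(i % 2)`[27,0]->3
lane 27->27/4=6, 27 mod 4=3
i=0  r:6+0->6  c:2·3+0->6
col: 3 vs 6

buggy=3 correct=6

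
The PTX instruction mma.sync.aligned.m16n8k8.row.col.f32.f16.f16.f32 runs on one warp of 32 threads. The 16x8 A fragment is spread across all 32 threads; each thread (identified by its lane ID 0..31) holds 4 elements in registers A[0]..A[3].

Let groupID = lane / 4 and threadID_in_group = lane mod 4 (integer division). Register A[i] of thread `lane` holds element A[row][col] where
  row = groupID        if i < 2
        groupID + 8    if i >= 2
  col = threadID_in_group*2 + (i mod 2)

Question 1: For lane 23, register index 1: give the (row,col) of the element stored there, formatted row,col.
5,7

lane 23: gr=5 (23/4), th=3 (23%4)
i=1: r=5+0=5, c=3*2+1=7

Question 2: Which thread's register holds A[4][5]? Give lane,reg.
18,1

r=4->g=4,rb=0  c=5->t=2,b0=1
L=4*4+2=18  i=0*2+1=1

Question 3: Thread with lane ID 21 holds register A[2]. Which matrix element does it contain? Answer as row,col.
lane 21: gr=5 (21/4), th=1 (21%4)
i=2: r=5+8=13, c=1*2+0=2

13,2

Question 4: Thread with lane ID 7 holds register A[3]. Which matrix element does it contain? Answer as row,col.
lane 7: gid=1 (7/4), tid=3 (7%4)
i=3: r=1+8=9, c=3*2+1=7

9,7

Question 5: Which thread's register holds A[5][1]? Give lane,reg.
r=5->g=5,rb=0  c=1->t=0,b0=1
L=5*4+0=20  i=0*2+1=1

20,1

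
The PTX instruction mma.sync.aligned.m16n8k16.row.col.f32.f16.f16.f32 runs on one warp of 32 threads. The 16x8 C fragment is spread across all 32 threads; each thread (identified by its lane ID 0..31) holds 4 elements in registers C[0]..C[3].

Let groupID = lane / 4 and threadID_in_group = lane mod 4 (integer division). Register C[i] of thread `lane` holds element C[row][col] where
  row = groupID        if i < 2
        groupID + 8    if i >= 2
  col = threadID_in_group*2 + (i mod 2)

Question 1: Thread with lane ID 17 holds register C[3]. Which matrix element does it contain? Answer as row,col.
lane 17: g=4 (17/4), t=1 (17%4)
i=3: r=4+8=12, c=1*2+1=3

12,3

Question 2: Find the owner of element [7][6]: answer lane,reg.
31,0

r: 7->gid=7,r8=0  c: 6->tid=3,i&1=0
L=7*4+3=31  i=0*2+0=0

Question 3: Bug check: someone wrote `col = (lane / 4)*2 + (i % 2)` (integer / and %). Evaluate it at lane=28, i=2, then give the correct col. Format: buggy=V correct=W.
`(lane / 4)*2 + (i % 2)`[28,2]->14
28: g=7,t=0
[2] (7+8,0*2+0) = (15,0)
col: 14 vs 0

buggy=14 correct=0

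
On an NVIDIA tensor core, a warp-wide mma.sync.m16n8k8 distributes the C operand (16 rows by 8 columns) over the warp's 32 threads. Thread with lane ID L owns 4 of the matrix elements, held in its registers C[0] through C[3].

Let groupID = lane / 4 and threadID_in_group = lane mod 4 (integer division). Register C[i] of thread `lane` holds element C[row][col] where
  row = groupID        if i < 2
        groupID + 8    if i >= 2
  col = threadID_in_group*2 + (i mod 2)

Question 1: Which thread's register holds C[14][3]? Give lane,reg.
25,3

r:14=>grp=6,rB=1  c:3=>tig=1,lo=1
L=6*4+1=25  i=1*2+1=3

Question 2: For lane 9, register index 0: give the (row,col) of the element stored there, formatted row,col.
2,2

lane 9: gid=2 (9/4), tid=1 (9%4)
i=0: r=2+0=2, c=1*2+0=2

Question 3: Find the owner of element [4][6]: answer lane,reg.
r=4->g=4,rb=0  c=6->t=3,b0=0
L=4*4+3=19  i=0*2+0=0

19,0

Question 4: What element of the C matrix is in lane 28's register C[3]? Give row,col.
15,1

L=28=>grp=28>>2=7, tig=28&3=0
[3]=>row 7+8=15  col 0·2+1=1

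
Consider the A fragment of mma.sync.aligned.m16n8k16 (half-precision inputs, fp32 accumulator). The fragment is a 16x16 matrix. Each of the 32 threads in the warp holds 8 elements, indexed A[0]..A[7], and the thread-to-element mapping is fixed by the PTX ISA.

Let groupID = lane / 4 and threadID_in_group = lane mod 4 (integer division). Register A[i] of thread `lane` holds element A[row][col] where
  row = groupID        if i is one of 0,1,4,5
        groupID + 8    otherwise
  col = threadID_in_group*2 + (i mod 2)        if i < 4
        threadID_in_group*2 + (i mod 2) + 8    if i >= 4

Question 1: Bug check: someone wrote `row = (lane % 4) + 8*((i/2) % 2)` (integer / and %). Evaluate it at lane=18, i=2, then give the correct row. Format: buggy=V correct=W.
buggy=10 correct=12

`(lane % 4) + 8*((i/2) % 2)`[18,2]->10
18: gid=4,tid=2
[2] (4+8,2*2+0+0) = (12,4)
row: 10 vs 12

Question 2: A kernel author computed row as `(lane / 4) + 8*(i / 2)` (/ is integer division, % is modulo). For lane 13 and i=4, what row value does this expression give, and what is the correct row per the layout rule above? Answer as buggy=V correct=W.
`(lane / 4) + 8*(i / 2)`[13,4]->19
L=13->gid=13>>2=3, tid=13&3=1
[4]->row 3+0=3  col 1·2+0+8=10
row: 19 vs 3

buggy=19 correct=3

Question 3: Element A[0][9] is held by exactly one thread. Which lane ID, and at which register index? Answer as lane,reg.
0,5

r=0->g=0,rb=0  c=9->cb=1,t=0,b0=1
L=0*4+0=0  i=1*4+0*2+1=5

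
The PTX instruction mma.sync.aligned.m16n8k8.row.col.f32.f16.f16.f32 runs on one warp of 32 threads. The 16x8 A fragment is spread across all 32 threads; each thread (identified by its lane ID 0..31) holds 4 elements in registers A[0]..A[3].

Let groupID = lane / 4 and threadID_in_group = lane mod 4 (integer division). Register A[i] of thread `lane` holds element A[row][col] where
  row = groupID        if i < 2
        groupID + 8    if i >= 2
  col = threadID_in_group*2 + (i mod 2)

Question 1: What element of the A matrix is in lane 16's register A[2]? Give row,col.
16: G=4,T=0
[2] (4+8,0*2+0) = (12,0)

12,0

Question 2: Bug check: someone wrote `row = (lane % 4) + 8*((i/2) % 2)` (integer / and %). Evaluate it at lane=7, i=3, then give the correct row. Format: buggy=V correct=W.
`(lane % 4) + 8*((i/2) % 2)`[7,3]->11
7: g=1,t=3
[3] (1+8,3*2+1) = (9,7)
row: 11 vs 9

buggy=11 correct=9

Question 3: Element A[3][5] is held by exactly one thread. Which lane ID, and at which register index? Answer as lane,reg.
r: 3->gid=3,r8=0  c: 5->tid=2,i&1=1
L=3*4+2=14  i=0*2+1=1

14,1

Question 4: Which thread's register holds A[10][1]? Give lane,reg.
8,3

r=10->g=2,rb=1  c=1->t=0,b0=1
L=2*4+0=8  i=1*2+1=3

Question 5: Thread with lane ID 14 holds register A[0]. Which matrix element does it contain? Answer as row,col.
3,4

lane 14: grp=3 (14/4), tig=2 (14%4)
i=0: r=3+0=3, c=2*2+0=4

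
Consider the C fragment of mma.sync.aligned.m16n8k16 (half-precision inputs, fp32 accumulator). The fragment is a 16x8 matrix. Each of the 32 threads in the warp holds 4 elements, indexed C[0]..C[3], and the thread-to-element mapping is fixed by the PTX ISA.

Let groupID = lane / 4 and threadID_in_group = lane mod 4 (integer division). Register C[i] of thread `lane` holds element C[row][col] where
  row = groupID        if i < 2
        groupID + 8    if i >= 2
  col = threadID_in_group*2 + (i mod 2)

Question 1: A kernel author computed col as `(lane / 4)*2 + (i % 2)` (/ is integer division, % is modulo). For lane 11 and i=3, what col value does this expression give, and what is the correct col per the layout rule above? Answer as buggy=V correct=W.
`(lane / 4)*2 + (i % 2)`[11,3]⇒5
11: gr=2,th=3
[3] (2+8,3*2+1) = (10,7)
col: 5 vs 7

buggy=5 correct=7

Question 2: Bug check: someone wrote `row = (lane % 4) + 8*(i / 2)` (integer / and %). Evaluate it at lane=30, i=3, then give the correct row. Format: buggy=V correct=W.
buggy=10 correct=15

`(lane % 4) + 8*(i / 2)`[30,3]⇒10
lane 30: gr=7 (30/4), th=2 (30%4)
i=3: r=7+8=15, c=2*2+1=5
row: 10 vs 15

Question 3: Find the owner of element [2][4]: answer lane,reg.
10,0

r=2→G=2,rhi=0  c=4→T=2,p=0
L=2*4+2=10  i=0*2+0=0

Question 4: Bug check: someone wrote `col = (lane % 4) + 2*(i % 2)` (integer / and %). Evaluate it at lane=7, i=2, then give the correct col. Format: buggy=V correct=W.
`(lane % 4) + 2*(i % 2)`[7,2]→3
7: G=1,T=3
[2] (1+8,3*2+0) = (9,6)
col: 3 vs 6

buggy=3 correct=6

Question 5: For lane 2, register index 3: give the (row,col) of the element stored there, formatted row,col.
8,5

2: gr=0,th=2
[3] (0+8,2*2+1) = (8,5)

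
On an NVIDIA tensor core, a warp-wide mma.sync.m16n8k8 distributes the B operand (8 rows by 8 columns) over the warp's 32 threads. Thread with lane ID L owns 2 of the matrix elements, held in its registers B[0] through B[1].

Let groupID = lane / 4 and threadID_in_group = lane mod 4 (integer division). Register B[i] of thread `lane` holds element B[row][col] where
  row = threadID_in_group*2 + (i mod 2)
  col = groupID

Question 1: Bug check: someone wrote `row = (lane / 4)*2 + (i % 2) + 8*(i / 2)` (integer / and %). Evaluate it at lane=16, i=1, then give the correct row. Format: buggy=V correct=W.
`(lane / 4)*2 + (i % 2) + 8*(i / 2)`[16,1]->9
16: g=4,t=0
[1] (0*2+1,4) = (1,4)
row: 9 vs 1

buggy=9 correct=1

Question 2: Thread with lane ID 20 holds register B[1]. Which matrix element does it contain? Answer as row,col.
1,5

20: grp=5,tig=0
[1] (0*2+1,5) = (1,5)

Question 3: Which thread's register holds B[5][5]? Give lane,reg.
c=5→G=5  r=5→T=2,p=1
L=5*4+2=22  i=1=1

22,1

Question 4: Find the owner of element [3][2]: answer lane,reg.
c: 2->gid=2  r: 3->tid=1,i&1=1
L=2*4+1=9  i=1=1

9,1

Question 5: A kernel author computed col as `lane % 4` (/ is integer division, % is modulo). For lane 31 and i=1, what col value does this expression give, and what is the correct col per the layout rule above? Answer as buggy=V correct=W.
`lane % 4`[31,1]->3
lane 31->31/4=7, 31 mod 4=3
i=1  r:2·3+1->7  c:7
col: 3 vs 7

buggy=3 correct=7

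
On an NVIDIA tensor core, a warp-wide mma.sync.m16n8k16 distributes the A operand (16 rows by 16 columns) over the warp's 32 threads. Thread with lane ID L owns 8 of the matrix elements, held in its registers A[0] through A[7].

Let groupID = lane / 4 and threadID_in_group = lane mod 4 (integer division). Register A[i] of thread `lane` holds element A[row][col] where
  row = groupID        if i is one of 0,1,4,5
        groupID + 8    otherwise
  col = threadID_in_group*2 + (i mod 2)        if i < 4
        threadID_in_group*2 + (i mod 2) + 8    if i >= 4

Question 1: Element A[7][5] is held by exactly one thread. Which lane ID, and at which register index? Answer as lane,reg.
r=7→G=7,rhi=0  c=5→chi=0,T=2,p=1
L=7*4+2=30  i=0*4+0*2+1=1

30,1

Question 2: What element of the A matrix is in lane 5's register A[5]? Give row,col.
L=5→G=5>>2=1, T=5&3=1
[5]→row 1+0=1  col 1·2+1+8=11

1,11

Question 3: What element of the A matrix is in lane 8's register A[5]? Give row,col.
2,9

lane 8: gr=2 (8/4), th=0 (8%4)
i=5: r=2+0=2, c=0*2+1+8=9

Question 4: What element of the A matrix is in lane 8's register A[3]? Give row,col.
lane 8->8/4=2, 8 mod 4=0
i=3  r:2+8->10  c:2·0+1+0->1

10,1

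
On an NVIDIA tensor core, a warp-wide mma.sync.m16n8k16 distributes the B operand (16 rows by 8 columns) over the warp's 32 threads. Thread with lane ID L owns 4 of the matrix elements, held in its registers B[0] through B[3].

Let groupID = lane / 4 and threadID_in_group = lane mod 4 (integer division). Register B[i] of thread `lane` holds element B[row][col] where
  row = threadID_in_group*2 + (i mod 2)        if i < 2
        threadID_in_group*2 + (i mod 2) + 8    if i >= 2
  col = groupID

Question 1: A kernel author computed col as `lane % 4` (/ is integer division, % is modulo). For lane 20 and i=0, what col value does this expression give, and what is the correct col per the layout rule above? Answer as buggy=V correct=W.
buggy=0 correct=5

`lane % 4`[20,0]->0
L=20->g=20>>2=5, t=20&3=0
[0]->row 0·2+0+0=0  col g=5
col: 0 vs 5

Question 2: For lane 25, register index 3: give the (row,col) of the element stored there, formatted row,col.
lane 25⇒25/4=6, 25 mod 4=1
i=3  r:2·1+1+8⇒11  c:6

11,6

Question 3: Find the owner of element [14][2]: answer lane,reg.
c=2⇒gr=2  r=14⇒Rb=1,th=3,odd=0
L=2*4+3=11  i=1*2+0=2

11,2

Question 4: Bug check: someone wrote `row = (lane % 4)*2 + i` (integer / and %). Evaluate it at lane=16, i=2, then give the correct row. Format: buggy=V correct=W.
buggy=2 correct=8

`(lane % 4)*2 + i`[16,2]⇒2
lane 16⇒16/4=4, 16 mod 4=0
i=2  r:2·0+0+8⇒8  c:4
row: 2 vs 8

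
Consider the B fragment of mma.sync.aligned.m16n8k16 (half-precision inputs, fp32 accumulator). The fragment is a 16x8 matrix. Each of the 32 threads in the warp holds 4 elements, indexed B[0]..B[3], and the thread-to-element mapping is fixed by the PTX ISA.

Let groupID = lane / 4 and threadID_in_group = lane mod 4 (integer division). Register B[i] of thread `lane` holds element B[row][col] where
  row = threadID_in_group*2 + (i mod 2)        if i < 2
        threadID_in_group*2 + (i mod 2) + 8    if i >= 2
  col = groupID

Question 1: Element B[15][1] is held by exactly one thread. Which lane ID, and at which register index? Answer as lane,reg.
c=1→G=1  r=15→rhi=1,T=3,p=1
L=1*4+3=7  i=1*2+1=3

7,3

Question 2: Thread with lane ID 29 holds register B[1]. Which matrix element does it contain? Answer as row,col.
3,7

lane 29: g=7 (29/4), t=1 (29%4)
i=1: r=1*2+1+0=3, c=g=7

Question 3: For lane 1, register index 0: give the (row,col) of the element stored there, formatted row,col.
lane 1: G=0 (1/4), T=1 (1%4)
i=0: r=1*2+0+0=2, c=G=0

2,0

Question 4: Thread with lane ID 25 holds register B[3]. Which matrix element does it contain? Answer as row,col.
11,6

lane 25: G=6 (25/4), T=1 (25%4)
i=3: r=1*2+1+8=11, c=G=6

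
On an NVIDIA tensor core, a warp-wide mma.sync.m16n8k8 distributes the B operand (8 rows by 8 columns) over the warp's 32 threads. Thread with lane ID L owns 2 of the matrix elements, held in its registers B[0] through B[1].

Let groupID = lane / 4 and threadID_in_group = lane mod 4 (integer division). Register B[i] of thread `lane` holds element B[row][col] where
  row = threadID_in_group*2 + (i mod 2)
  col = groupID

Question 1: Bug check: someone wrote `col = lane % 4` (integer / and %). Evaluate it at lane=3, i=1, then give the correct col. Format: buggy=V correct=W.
`lane % 4`[3,1]=>3
L=3=>grp=3>>2=0, tig=3&3=3
[1]=>row 3·2+1=7  col grp=0
col: 3 vs 0

buggy=3 correct=0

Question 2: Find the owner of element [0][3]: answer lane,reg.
12,0

c: 3->gid=3  r: 0->tid=0,i&1=0
L=3*4+0=12  i=0=0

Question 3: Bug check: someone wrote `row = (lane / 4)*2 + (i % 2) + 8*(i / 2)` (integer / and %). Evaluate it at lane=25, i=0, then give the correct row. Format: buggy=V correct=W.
`(lane / 4)*2 + (i % 2) + 8*(i / 2)`[25,0]->12
L=25->g=25>>2=6, t=25&3=1
[0]->row 1·2+0=2  col g=6
row: 12 vs 2

buggy=12 correct=2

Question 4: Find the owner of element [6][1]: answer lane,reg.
7,0

c=1⇒gr=1  r=6⇒th=3,odd=0
L=1*4+3=7  i=0=0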